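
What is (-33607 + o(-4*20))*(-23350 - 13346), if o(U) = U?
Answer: 1236178152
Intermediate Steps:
(-33607 + o(-4*20))*(-23350 - 13346) = (-33607 - 4*20)*(-23350 - 13346) = (-33607 - 80)*(-36696) = -33687*(-36696) = 1236178152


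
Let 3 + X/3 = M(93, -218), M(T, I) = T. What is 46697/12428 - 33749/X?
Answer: -203412191/1677780 ≈ -121.24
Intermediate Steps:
X = 270 (X = -9 + 3*93 = -9 + 279 = 270)
46697/12428 - 33749/X = 46697/12428 - 33749/270 = -203412191/1677780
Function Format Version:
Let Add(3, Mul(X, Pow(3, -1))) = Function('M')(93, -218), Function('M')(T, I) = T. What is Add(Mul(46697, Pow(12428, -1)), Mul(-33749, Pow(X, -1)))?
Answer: Rational(-203412191, 1677780) ≈ -121.24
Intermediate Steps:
X = 270 (X = Add(-9, Mul(3, 93)) = Add(-9, 279) = 270)
Add(Mul(46697, Pow(12428, -1)), Mul(-33749, Pow(X, -1))) = Add(Mul(46697, Pow(12428, -1)), Mul(-33749, Pow(270, -1))) = Add(Mul(46697, Rational(1, 12428)), Mul(-33749, Rational(1, 270))) = Add(Rational(46697, 12428), Rational(-33749, 270)) = Rational(-203412191, 1677780)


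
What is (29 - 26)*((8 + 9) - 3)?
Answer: 42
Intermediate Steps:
(29 - 26)*((8 + 9) - 3) = 3*(17 - 3) = 3*14 = 42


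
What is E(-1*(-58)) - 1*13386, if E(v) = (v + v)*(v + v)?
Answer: 70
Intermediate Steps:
E(v) = 4*v² (E(v) = (2*v)*(2*v) = 4*v²)
E(-1*(-58)) - 1*13386 = 4*(-1*(-58))² - 1*13386 = 4*58² - 13386 = 4*3364 - 13386 = 13456 - 13386 = 70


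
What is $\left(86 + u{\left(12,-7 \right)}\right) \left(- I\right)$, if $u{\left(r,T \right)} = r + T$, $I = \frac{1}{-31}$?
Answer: $\frac{91}{31} \approx 2.9355$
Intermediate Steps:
$I = - \frac{1}{31} \approx -0.032258$
$u{\left(r,T \right)} = T + r$
$\left(86 + u{\left(12,-7 \right)}\right) \left(- I\right) = \left(86 + \left(-7 + 12\right)\right) \left(\left(-1\right) \left(- \frac{1}{31}\right)\right) = \left(86 + 5\right) \frac{1}{31} = 91 \cdot \frac{1}{31} = \frac{91}{31}$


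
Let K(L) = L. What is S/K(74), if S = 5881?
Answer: 5881/74 ≈ 79.473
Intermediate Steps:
S/K(74) = 5881/74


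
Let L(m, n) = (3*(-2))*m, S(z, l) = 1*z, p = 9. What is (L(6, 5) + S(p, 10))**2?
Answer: 729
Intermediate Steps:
S(z, l) = z
L(m, n) = -6*m
(L(6, 5) + S(p, 10))**2 = (-6*6 + 9)**2 = (-36 + 9)**2 = (-27)**2 = 729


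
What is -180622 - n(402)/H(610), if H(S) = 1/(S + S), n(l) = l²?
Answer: -197337502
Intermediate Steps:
H(S) = 1/(2*S)
-180622 - n(402)/H(610) = -180622 - 402²/((½)/610) = -180622 - 161604/((½)*(1/610)) = -180622 - 161604/1/1220 = -180622 - 161604*1220 = -180622 - 1*197156880 = -180622 - 197156880 = -197337502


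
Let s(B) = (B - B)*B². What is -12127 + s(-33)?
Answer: -12127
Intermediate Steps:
s(B) = 0 (s(B) = 0*B² = 0)
-12127 + s(-33) = -12127 + 0 = -12127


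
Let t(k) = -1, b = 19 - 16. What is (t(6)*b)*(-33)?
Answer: 99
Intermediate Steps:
b = 3
(t(6)*b)*(-33) = -1*3*(-33) = -3*(-33) = 99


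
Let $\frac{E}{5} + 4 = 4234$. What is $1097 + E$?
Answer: $22247$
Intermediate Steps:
$E = 21150$ ($E = -20 + 5 \cdot 4234 = -20 + 21170 = 21150$)
$1097 + E = 1097 + 21150 = 22247$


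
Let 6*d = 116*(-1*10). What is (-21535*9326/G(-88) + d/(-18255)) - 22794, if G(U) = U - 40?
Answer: 1083896718641/700992 ≈ 1.5462e+6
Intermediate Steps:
G(U) = -40 + U
d = -580/3 (d = (116*(-1*10))/6 = (116*(-10))/6 = (1/6)*(-1160) = -580/3 ≈ -193.33)
(-21535*9326/G(-88) + d/(-18255)) - 22794 = (-21535*9326/(-40 - 88) - 580/3/(-18255)) - 22794 = (-21535/((-128*1/9326)) - 580/3*(-1/18255)) - 22794 = (-21535/(-64/4663) + 116/10953) - 22794 = (-21535*(-4663/64) + 116/10953) - 22794 = (100417705/64 + 116/10953) - 22794 = 1099875130289/700992 - 22794 = 1083896718641/700992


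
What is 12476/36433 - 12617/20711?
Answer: -201284725/754563863 ≈ -0.26676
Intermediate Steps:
12476/36433 - 12617/20711 = -201284725/754563863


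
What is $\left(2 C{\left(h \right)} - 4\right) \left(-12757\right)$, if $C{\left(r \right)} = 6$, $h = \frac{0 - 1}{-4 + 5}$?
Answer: $-102056$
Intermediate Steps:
$h = -1$ ($h = - 1^{-1} = \left(-1\right) 1 = -1$)
$\left(2 C{\left(h \right)} - 4\right) \left(-12757\right) = \left(2 \cdot 6 - 4\right) \left(-12757\right) = \left(12 - 4\right) \left(-12757\right) = 8 \left(-12757\right) = -102056$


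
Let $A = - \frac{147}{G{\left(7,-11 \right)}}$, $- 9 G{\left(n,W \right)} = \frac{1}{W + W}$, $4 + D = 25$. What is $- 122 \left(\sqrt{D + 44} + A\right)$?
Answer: $3550932 - 122 \sqrt{65} \approx 3.5499 \cdot 10^{6}$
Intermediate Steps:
$D = 21$ ($D = -4 + 25 = 21$)
$G{\left(n,W \right)} = - \frac{1}{18 W}$ ($G{\left(n,W \right)} = - \frac{1}{9 \left(W + W\right)} = - \frac{1}{9 \cdot 2 W} = - \frac{\frac{1}{2} \frac{1}{W}}{9} = - \frac{1}{18 W}$)
$A = -29106$ ($A = - \frac{147}{\left(- \frac{1}{18}\right) \frac{1}{-11}} = - \frac{147}{\left(- \frac{1}{18}\right) \left(- \frac{1}{11}\right)} = - 147 \frac{1}{\frac{1}{198}} = \left(-147\right) 198 = -29106$)
$- 122 \left(\sqrt{D + 44} + A\right) = - 122 \left(\sqrt{21 + 44} - 29106\right) = - 122 \left(\sqrt{65} - 29106\right) = - 122 \left(-29106 + \sqrt{65}\right) = 3550932 - 122 \sqrt{65}$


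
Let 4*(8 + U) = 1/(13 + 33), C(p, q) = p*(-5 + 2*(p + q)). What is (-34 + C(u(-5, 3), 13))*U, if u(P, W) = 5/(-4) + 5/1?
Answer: -857593/1472 ≈ -582.60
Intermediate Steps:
u(P, W) = 15/4 (u(P, W) = 5*(-¼) + 5*1 = -5/4 + 5 = 15/4)
C(p, q) = p*(-5 + 2*p + 2*q) (C(p, q) = p*(-5 + (2*p + 2*q)) = p*(-5 + 2*p + 2*q))
U = -1471/184 (U = -8 + 1/(4*(13 + 33)) = -8 + (¼)/46 = -8 + (¼)*(1/46) = -8 + 1/184 = -1471/184 ≈ -7.9946)
(-34 + C(u(-5, 3), 13))*U = (-34 + 15*(-5 + 2*(15/4) + 2*13)/4)*(-1471/184) = (-34 + 15*(-5 + 15/2 + 26)/4)*(-1471/184) = (-34 + (15/4)*(57/2))*(-1471/184) = (-34 + 855/8)*(-1471/184) = (583/8)*(-1471/184) = -857593/1472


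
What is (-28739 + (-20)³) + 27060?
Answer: -9679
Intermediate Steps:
(-28739 + (-20)³) + 27060 = (-28739 - 8000) + 27060 = -36739 + 27060 = -9679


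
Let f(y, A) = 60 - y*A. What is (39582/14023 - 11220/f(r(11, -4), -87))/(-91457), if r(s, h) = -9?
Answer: -61985282/309082864151 ≈ -0.00020055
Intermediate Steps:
f(y, A) = 60 - A*y
(39582/14023 - 11220/f(r(11, -4), -87))/(-91457) = (39582/14023 - 11220/(60 - 1*(-87)*(-9)))/(-91457) = (39582*(1/14023) - 11220/(60 - 783))*(-1/91457) = (39582/14023 - 11220/(-723))*(-1/91457) = (39582/14023 - 11220*(-1/723))*(-1/91457) = (39582/14023 + 3740/241)*(-1/91457) = (61985282/3379543)*(-1/91457) = -61985282/309082864151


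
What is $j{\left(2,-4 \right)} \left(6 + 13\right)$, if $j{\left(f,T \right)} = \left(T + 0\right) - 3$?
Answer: $-133$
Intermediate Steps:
$j{\left(f,T \right)} = -3 + T$ ($j{\left(f,T \right)} = T - 3 = -3 + T$)
$j{\left(2,-4 \right)} \left(6 + 13\right) = \left(-3 - 4\right) \left(6 + 13\right) = \left(-7\right) 19 = -133$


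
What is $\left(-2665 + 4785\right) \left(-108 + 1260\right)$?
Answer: $2442240$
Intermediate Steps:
$\left(-2665 + 4785\right) \left(-108 + 1260\right) = 2120 \cdot 1152 = 2442240$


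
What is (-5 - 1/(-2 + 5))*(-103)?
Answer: 1648/3 ≈ 549.33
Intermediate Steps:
(-5 - 1/(-2 + 5))*(-103) = (-5 - 1/3)*(-103) = (-5 - 1*⅓)*(-103) = (-5 - ⅓)*(-103) = -16/3*(-103) = 1648/3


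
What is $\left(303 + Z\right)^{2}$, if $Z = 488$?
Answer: $625681$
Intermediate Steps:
$\left(303 + Z\right)^{2} = \left(303 + 488\right)^{2} = 791^{2} = 625681$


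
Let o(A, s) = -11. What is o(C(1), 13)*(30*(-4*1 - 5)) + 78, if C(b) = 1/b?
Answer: 3048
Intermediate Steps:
o(C(1), 13)*(30*(-4*1 - 5)) + 78 = -330*(-4*1 - 5) + 78 = -330*(-4 - 5) + 78 = -330*(-9) + 78 = -11*(-270) + 78 = 2970 + 78 = 3048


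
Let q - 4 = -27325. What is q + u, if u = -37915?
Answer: -65236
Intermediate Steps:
q = -27321 (q = 4 - 27325 = -27321)
q + u = -27321 - 37915 = -65236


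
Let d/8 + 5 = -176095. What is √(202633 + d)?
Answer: I*√1206167 ≈ 1098.3*I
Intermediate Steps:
d = -1408800 (d = -40 + 8*(-176095) = -40 - 1408760 = -1408800)
√(202633 + d) = √(202633 - 1408800) = √(-1206167) = I*√1206167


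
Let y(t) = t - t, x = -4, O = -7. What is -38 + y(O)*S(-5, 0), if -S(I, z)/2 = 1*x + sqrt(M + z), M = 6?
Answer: -38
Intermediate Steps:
S(I, z) = 8 - 2*sqrt(6 + z) (S(I, z) = -2*(1*(-4) + sqrt(6 + z)) = -2*(-4 + sqrt(6 + z)) = 8 - 2*sqrt(6 + z))
y(t) = 0
-38 + y(O)*S(-5, 0) = -38 + 0*(8 - 2*sqrt(6 + 0)) = -38 + 0*(8 - 2*sqrt(6)) = -38 + 0 = -38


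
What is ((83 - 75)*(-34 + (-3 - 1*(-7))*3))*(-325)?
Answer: 57200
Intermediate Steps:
((83 - 75)*(-34 + (-3 - 1*(-7))*3))*(-325) = (8*(-34 + (-3 + 7)*3))*(-325) = (8*(-34 + 4*3))*(-325) = (8*(-34 + 12))*(-325) = (8*(-22))*(-325) = -176*(-325) = 57200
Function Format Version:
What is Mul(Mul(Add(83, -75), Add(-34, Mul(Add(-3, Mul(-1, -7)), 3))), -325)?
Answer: 57200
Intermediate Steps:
Mul(Mul(Add(83, -75), Add(-34, Mul(Add(-3, Mul(-1, -7)), 3))), -325) = Mul(Mul(8, Add(-34, Mul(Add(-3, 7), 3))), -325) = Mul(Mul(8, Add(-34, Mul(4, 3))), -325) = Mul(Mul(8, Add(-34, 12)), -325) = Mul(Mul(8, -22), -325) = Mul(-176, -325) = 57200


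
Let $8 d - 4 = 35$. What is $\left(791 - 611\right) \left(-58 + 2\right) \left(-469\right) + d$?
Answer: $\frac{37820199}{8} \approx 4.7275 \cdot 10^{6}$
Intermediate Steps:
$d = \frac{39}{8}$ ($d = \frac{1}{2} + \frac{1}{8} \cdot 35 = \frac{1}{2} + \frac{35}{8} = \frac{39}{8} \approx 4.875$)
$\left(791 - 611\right) \left(-58 + 2\right) \left(-469\right) + d = \left(791 - 611\right) \left(-58 + 2\right) \left(-469\right) + \frac{39}{8} = 180 \left(-56\right) \left(-469\right) + \frac{39}{8} = \left(-10080\right) \left(-469\right) + \frac{39}{8} = 4727520 + \frac{39}{8} = \frac{37820199}{8}$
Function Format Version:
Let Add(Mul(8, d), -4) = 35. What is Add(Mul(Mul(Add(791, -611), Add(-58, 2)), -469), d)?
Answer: Rational(37820199, 8) ≈ 4.7275e+6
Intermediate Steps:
d = Rational(39, 8) (d = Add(Rational(1, 2), Mul(Rational(1, 8), 35)) = Add(Rational(1, 2), Rational(35, 8)) = Rational(39, 8) ≈ 4.8750)
Add(Mul(Mul(Add(791, -611), Add(-58, 2)), -469), d) = Add(Mul(Mul(Add(791, -611), Add(-58, 2)), -469), Rational(39, 8)) = Add(Mul(Mul(180, -56), -469), Rational(39, 8)) = Add(Mul(-10080, -469), Rational(39, 8)) = Add(4727520, Rational(39, 8)) = Rational(37820199, 8)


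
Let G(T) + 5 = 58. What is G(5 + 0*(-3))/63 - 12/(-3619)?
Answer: 27509/32571 ≈ 0.84459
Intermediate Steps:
G(T) = 53 (G(T) = -5 + 58 = 53)
G(5 + 0*(-3))/63 - 12/(-3619) = 53/63 - 12/(-3619) = 53*(1/63) - 12*(-1/3619) = 53/63 + 12/3619 = 27509/32571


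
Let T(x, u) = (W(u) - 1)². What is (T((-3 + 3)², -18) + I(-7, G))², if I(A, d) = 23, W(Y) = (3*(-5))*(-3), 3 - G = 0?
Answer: 3837681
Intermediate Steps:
G = 3 (G = 3 - 1*0 = 3 + 0 = 3)
W(Y) = 45 (W(Y) = -15*(-3) = 45)
T(x, u) = 1936 (T(x, u) = (45 - 1)² = 44² = 1936)
(T((-3 + 3)², -18) + I(-7, G))² = (1936 + 23)² = 1959² = 3837681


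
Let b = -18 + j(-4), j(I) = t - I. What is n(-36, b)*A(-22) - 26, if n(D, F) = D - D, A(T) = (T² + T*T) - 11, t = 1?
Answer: -26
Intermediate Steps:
j(I) = 1 - I
A(T) = -11 + 2*T² (A(T) = (T² + T²) - 11 = 2*T² - 11 = -11 + 2*T²)
b = -13 (b = -18 + (1 - 1*(-4)) = -18 + (1 + 4) = -18 + 5 = -13)
n(D, F) = 0
n(-36, b)*A(-22) - 26 = 0*(-11 + 2*(-22)²) - 26 = 0*(-11 + 2*484) - 26 = 0*(-11 + 968) - 26 = 0*957 - 26 = 0 - 26 = -26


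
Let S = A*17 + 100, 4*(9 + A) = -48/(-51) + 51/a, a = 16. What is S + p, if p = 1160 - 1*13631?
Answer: -800413/64 ≈ -12506.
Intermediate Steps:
A = -8669/1088 (A = -9 + (-48/(-51) + 51/16)/4 = -9 + (-48*(-1/51) + 51*(1/16))/4 = -9 + (16/17 + 51/16)/4 = -9 + (¼)*(1123/272) = -9 + 1123/1088 = -8669/1088 ≈ -7.9678)
p = -12471 (p = 1160 - 13631 = -12471)
S = -2269/64 (S = -8669/1088*17 + 100 = -8669/64 + 100 = -2269/64 ≈ -35.453)
S + p = -2269/64 - 12471 = -800413/64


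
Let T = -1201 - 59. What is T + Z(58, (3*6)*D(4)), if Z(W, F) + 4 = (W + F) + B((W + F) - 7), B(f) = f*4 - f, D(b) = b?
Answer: -765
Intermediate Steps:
B(f) = 3*f (B(f) = 4*f - f = 3*f)
T = -1260
Z(W, F) = -25 + 4*F + 4*W (Z(W, F) = -4 + ((W + F) + 3*((W + F) - 7)) = -4 + ((F + W) + 3*((F + W) - 7)) = -4 + ((F + W) + 3*(-7 + F + W)) = -4 + ((F + W) + (-21 + 3*F + 3*W)) = -4 + (-21 + 4*F + 4*W) = -25 + 4*F + 4*W)
T + Z(58, (3*6)*D(4)) = -1260 + (-25 + 4*((3*6)*4) + 4*58) = -1260 + (-25 + 4*(18*4) + 232) = -1260 + (-25 + 4*72 + 232) = -1260 + (-25 + 288 + 232) = -1260 + 495 = -765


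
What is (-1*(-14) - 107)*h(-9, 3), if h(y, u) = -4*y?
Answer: -3348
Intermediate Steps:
(-1*(-14) - 107)*h(-9, 3) = (-1*(-14) - 107)*(-4*(-9)) = (14 - 107)*36 = -93*36 = -3348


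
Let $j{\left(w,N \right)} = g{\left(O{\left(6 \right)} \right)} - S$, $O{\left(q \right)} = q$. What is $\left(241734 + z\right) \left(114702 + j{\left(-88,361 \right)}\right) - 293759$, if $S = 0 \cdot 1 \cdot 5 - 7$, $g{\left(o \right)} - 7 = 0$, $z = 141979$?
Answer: $44017726749$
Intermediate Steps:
$g{\left(o \right)} = 7$ ($g{\left(o \right)} = 7 + 0 = 7$)
$S = -7$ ($S = 0 \cdot 5 - 7 = 0 - 7 = -7$)
$j{\left(w,N \right)} = 14$ ($j{\left(w,N \right)} = 7 - -7 = 7 + 7 = 14$)
$\left(241734 + z\right) \left(114702 + j{\left(-88,361 \right)}\right) - 293759 = \left(241734 + 141979\right) \left(114702 + 14\right) - 293759 = 383713 \cdot 114716 - 293759 = 44018020508 - 293759 = 44017726749$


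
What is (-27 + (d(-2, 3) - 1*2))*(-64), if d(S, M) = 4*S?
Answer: 2368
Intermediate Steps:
(-27 + (d(-2, 3) - 1*2))*(-64) = (-27 + (4*(-2) - 1*2))*(-64) = (-27 + (-8 - 2))*(-64) = (-27 - 10)*(-64) = -37*(-64) = 2368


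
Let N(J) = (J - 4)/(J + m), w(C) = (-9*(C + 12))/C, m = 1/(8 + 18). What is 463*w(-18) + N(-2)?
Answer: -23561/17 ≈ -1385.9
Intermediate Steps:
m = 1/26 ≈ 0.038462
w(C) = (-108 - 9*C)/C (w(C) = (-9*(12 + C))/C = (-108 - 9*C)/C)
N(J) = (-4 + J)/(1/26 + J) (N(J) = (J - 4)/(J + 1/26) = (-4 + J)/(1/26 + J))
463*w(-18) + N(-2) = 463*(-9 - 108/(-18)) + 26*(-4 - 2)/(1 + 26*(-2)) = 463*(-9 - 108*(-1/18)) + 26*(-6)/(1 - 52) = 463*(-9 + 6) + 26*(-6)/(-51) = 463*(-3) + 26*(-1/51)*(-6) = -1389 + 52/17 = -23561/17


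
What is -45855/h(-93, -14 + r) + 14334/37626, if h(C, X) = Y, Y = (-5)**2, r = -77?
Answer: -57499396/31355 ≈ -1833.8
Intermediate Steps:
Y = 25
h(C, X) = 25
-45855/h(-93, -14 + r) + 14334/37626 = -45855/25 + 14334/37626 = -45855*1/25 + 14334*(1/37626) = -9171/5 + 2389/6271 = -57499396/31355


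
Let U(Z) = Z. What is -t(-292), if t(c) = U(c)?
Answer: 292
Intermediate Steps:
t(c) = c
-t(-292) = -1*(-292) = 292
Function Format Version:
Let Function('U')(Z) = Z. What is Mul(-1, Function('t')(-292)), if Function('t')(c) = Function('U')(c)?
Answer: 292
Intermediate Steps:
Function('t')(c) = c
Mul(-1, Function('t')(-292)) = Mul(-1, -292) = 292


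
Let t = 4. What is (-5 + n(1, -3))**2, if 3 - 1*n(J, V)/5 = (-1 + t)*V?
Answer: 3025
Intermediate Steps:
n(J, V) = 15 - 15*V (n(J, V) = 15 - 5*(-1 + 4)*V = 15 - 15*V)
(-5 + n(1, -3))**2 = (-5 + (15 - 15*(-3)))**2 = (-5 + (15 + 45))**2 = (-5 + 60)**2 = 55**2 = 3025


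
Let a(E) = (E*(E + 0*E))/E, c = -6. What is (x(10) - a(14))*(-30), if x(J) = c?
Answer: 600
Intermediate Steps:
x(J) = -6
a(E) = E (a(E) = (E*(E + 0))/E = (E*E)/E = E²/E = E)
(x(10) - a(14))*(-30) = (-6 - 1*14)*(-30) = (-6 - 14)*(-30) = -20*(-30) = 600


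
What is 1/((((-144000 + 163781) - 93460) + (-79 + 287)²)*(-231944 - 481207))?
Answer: 1/21690487665 ≈ 4.6103e-11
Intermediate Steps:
1/((((-144000 + 163781) - 93460) + (-79 + 287)²)*(-231944 - 481207)) = 1/(((19781 - 93460) + 208²)*(-713151)) = 1/((-73679 + 43264)*(-713151)) = 1/(-30415*(-713151)) = 1/21690487665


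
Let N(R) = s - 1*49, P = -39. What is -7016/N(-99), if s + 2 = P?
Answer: 3508/45 ≈ 77.956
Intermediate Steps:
s = -41 (s = -2 - 39 = -41)
N(R) = -90 (N(R) = -41 - 1*49 = -41 - 49 = -90)
-7016/N(-99) = -7016/(-90) = -7016*(-1/90) = 3508/45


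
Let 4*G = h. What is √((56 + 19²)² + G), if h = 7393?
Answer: √702949/2 ≈ 419.21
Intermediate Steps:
G = 7393/4 (G = (¼)*7393 = 7393/4 ≈ 1848.3)
√((56 + 19²)² + G) = √((56 + 19²)² + 7393/4) = √((56 + 361)² + 7393/4) = √(417² + 7393/4) = √(173889 + 7393/4) = √(702949/4) = √702949/2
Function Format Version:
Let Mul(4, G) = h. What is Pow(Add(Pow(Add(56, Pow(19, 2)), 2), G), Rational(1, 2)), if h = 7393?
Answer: Mul(Rational(1, 2), Pow(702949, Rational(1, 2))) ≈ 419.21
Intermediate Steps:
G = Rational(7393, 4) (G = Mul(Rational(1, 4), 7393) = Rational(7393, 4) ≈ 1848.3)
Pow(Add(Pow(Add(56, Pow(19, 2)), 2), G), Rational(1, 2)) = Pow(Add(Pow(Add(56, Pow(19, 2)), 2), Rational(7393, 4)), Rational(1, 2)) = Pow(Add(Pow(Add(56, 361), 2), Rational(7393, 4)), Rational(1, 2)) = Pow(Add(Pow(417, 2), Rational(7393, 4)), Rational(1, 2)) = Pow(Add(173889, Rational(7393, 4)), Rational(1, 2)) = Pow(Rational(702949, 4), Rational(1, 2)) = Mul(Rational(1, 2), Pow(702949, Rational(1, 2)))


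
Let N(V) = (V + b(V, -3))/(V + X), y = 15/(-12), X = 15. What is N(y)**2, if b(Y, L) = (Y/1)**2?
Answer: 1/1936 ≈ 0.00051653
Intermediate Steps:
y = -5/4 (y = 15*(-1/12) = -5/4 ≈ -1.2500)
b(Y, L) = Y**2 (b(Y, L) = (Y*1)**2 = Y**2)
N(V) = (V + V**2)/(15 + V) (N(V) = (V + V**2)/(V + 15) = (V + V**2)/(15 + V))
N(y)**2 = (-5*(1 - 5/4)/(4*(15 - 5/4)))**2 = (-5/4*(-1/4)/55/4)**2 = (-5/4*4/55*(-1/4))**2 = (1/44)**2 = 1/1936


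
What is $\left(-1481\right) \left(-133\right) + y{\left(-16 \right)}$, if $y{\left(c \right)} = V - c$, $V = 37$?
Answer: $197026$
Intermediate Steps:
$y{\left(c \right)} = 37 - c$
$\left(-1481\right) \left(-133\right) + y{\left(-16 \right)} = \left(-1481\right) \left(-133\right) + \left(37 - -16\right) = 196973 + \left(37 + 16\right) = 196973 + 53 = 197026$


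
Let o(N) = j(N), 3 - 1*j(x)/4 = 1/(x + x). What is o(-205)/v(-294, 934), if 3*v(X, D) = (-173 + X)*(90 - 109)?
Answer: 7386/1818965 ≈ 0.0040606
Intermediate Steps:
j(x) = 12 - 2/x (j(x) = 12 - 4/(x + x) = 12 - 4*1/(2*x) = 12 - 2/x)
v(X, D) = 3287/3 - 19*X/3 (v(X, D) = ((-173 + X)*(90 - 109))/3 = ((-173 + X)*(-19))/3 = (3287 - 19*X)/3 = 3287/3 - 19*X/3)
o(N) = 12 - 2/N
o(-205)/v(-294, 934) = (12 - 2/(-205))/(3287/3 - 19/3*(-294)) = (12 - 2*(-1/205))/(3287/3 + 1862) = (12 + 2/205)/(8873/3) = (2462/205)*(3/8873) = 7386/1818965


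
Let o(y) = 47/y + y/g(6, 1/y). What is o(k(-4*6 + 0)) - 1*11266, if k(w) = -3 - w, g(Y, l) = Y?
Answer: -472931/42 ≈ -11260.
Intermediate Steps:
o(y) = 47/y + y/6
o(k(-4*6 + 0)) - 1*11266 = (47/(-3 - (-4*6 + 0)) + (-3 - (-4*6 + 0))/6) - 1*11266 = (47/(-3 - (-24 + 0)) + (-3 - (-24 + 0))/6) - 11266 = (47/(-3 - 1*(-24)) + (-3 - 1*(-24))/6) - 11266 = (47/(-3 + 24) + (-3 + 24)/6) - 11266 = (47/21 + (⅙)*21) - 11266 = (47*(1/21) + 7/2) - 11266 = (47/21 + 7/2) - 11266 = 241/42 - 11266 = -472931/42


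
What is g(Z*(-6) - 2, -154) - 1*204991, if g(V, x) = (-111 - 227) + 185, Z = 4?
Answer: -205144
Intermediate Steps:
g(V, x) = -153 (g(V, x) = -338 + 185 = -153)
g(Z*(-6) - 2, -154) - 1*204991 = -153 - 1*204991 = -153 - 204991 = -205144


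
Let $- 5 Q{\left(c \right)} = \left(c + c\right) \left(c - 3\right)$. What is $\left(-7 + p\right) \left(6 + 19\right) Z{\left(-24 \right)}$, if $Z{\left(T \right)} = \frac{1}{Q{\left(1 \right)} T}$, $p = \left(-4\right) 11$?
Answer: $\frac{2125}{32} \approx 66.406$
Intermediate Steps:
$p = -44$
$Q{\left(c \right)} = - \frac{2 c \left(-3 + c\right)}{5}$ ($Q{\left(c \right)} = - \frac{\left(c + c\right) \left(c - 3\right)}{5} = - \frac{2 c \left(-3 + c\right)}{5}$)
$Z{\left(T \right)} = \frac{5}{4 T}$ ($Z{\left(T \right)} = \frac{1}{\frac{2}{5} \cdot 1 \left(3 - 1\right) T} = \frac{1}{\frac{2}{5} \cdot 1 \cdot 2 T} = \frac{1}{\frac{4}{5} T} = \frac{5}{4 T}$)
$\left(-7 + p\right) \left(6 + 19\right) Z{\left(-24 \right)} = \left(-7 - 44\right) \left(6 + 19\right) \frac{5}{4 \left(-24\right)} = \left(-51\right) 25 \cdot \frac{5}{4} \left(- \frac{1}{24}\right) = \left(-1275\right) \left(- \frac{5}{96}\right) = \frac{2125}{32}$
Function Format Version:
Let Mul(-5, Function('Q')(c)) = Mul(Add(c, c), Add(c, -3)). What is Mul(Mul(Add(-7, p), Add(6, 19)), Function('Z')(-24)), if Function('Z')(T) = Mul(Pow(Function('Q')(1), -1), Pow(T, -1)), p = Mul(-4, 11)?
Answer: Rational(2125, 32) ≈ 66.406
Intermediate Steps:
p = -44
Function('Q')(c) = Mul(Rational(-2, 5), c, Add(-3, c)) (Function('Q')(c) = Mul(Rational(-1, 5), Mul(Add(c, c), Add(c, -3))) = Mul(Rational(-1, 5), Mul(Mul(2, c), Add(-3, c))) = Mul(Rational(-1, 5), Mul(2, c, Add(-3, c))) = Mul(Rational(-2, 5), c, Add(-3, c)))
Function('Z')(T) = Mul(Rational(5, 4), Pow(T, -1)) (Function('Z')(T) = Mul(Pow(Mul(Rational(2, 5), 1, Add(3, Mul(-1, 1))), -1), Pow(T, -1)) = Mul(Pow(Mul(Rational(2, 5), 1, Add(3, -1)), -1), Pow(T, -1)) = Mul(Pow(Mul(Rational(2, 5), 1, 2), -1), Pow(T, -1)) = Mul(Pow(Rational(4, 5), -1), Pow(T, -1)) = Mul(Rational(5, 4), Pow(T, -1)))
Mul(Mul(Add(-7, p), Add(6, 19)), Function('Z')(-24)) = Mul(Mul(Add(-7, -44), Add(6, 19)), Mul(Rational(5, 4), Pow(-24, -1))) = Mul(Mul(-51, 25), Mul(Rational(5, 4), Rational(-1, 24))) = Mul(-1275, Rational(-5, 96)) = Rational(2125, 32)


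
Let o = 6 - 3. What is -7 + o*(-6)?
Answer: -25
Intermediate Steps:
o = 3
-7 + o*(-6) = -7 + 3*(-6) = -7 - 18 = -25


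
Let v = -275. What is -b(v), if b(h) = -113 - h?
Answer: -162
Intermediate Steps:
-b(v) = -(-113 - 1*(-275)) = -(-113 + 275) = -1*162 = -162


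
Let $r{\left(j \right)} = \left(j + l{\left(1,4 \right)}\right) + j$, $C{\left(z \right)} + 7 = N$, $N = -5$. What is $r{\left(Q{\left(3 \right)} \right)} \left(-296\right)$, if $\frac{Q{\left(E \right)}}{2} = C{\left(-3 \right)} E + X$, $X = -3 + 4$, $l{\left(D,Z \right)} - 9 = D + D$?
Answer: $38184$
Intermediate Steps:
$C{\left(z \right)} = -12$ ($C{\left(z \right)} = -7 - 5 = -12$)
$l{\left(D,Z \right)} = 9 + 2 D$ ($l{\left(D,Z \right)} = 9 + \left(D + D\right) = 9 + 2 D$)
$X = 1$
$Q{\left(E \right)} = 2 - 24 E$ ($Q{\left(E \right)} = 2 \left(- 12 E + 1\right) = 2 \left(1 - 12 E\right) = 2 - 24 E$)
$r{\left(j \right)} = 11 + 2 j$ ($r{\left(j \right)} = \left(j + \left(9 + 2 \cdot 1\right)\right) + j = \left(j + \left(9 + 2\right)\right) + j = \left(j + 11\right) + j = \left(11 + j\right) + j = 11 + 2 j$)
$r{\left(Q{\left(3 \right)} \right)} \left(-296\right) = \left(11 + 2 \left(2 - 72\right)\right) \left(-296\right) = \left(11 + 2 \left(-70\right)\right) \left(-296\right) = \left(11 - 140\right) \left(-296\right) = \left(-129\right) \left(-296\right) = 38184$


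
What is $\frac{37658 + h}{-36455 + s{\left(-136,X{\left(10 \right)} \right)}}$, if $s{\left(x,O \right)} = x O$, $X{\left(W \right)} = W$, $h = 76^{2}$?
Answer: $- \frac{14478}{12605} \approx -1.1486$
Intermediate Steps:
$h = 5776$
$s{\left(x,O \right)} = O x$
$\frac{37658 + h}{-36455 + s{\left(-136,X{\left(10 \right)} \right)}} = \frac{37658 + 5776}{-36455 + 10 \left(-136\right)} = \frac{43434}{-36455 - 1360} = \frac{43434}{-37815} = 43434 \left(- \frac{1}{37815}\right) = - \frac{14478}{12605}$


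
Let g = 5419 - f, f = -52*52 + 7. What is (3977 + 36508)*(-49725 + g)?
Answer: -1684540365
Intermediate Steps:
f = -2697 (f = -2704 + 7 = -2697)
g = 8116 (g = 5419 - 1*(-2697) = 5419 + 2697 = 8116)
(3977 + 36508)*(-49725 + g) = (3977 + 36508)*(-49725 + 8116) = 40485*(-41609) = -1684540365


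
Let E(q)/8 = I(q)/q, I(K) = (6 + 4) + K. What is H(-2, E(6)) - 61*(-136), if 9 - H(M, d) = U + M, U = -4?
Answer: 8311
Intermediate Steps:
I(K) = 10 + K
E(q) = 8*(10 + q)/q (E(q) = 8*((10 + q)/q) = 8*(10 + q)/q)
H(M, d) = 13 - M (H(M, d) = 9 - (-4 + M) = 9 + (4 - M) = 13 - M)
H(-2, E(6)) - 61*(-136) = (13 - 1*(-2)) - 61*(-136) = (13 + 2) + 8296 = 15 + 8296 = 8311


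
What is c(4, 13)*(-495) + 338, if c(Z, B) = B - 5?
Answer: -3622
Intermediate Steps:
c(Z, B) = -5 + B
c(4, 13)*(-495) + 338 = (-5 + 13)*(-495) + 338 = 8*(-495) + 338 = -3960 + 338 = -3622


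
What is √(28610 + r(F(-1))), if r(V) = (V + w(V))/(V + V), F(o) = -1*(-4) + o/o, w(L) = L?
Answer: 51*√11 ≈ 169.15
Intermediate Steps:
F(o) = 5 (F(o) = 4 + 1 = 5)
r(V) = 1 (r(V) = (V + V)/(V + V) = (2*V)/((2*V)) = (2*V)*(1/(2*V)) = 1)
√(28610 + r(F(-1))) = √(28610 + 1) = √28611 = 51*√11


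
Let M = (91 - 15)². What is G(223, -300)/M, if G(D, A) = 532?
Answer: 7/76 ≈ 0.092105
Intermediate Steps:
M = 5776 (M = 76² = 5776)
G(223, -300)/M = 532/5776 = 532*(1/5776) = 7/76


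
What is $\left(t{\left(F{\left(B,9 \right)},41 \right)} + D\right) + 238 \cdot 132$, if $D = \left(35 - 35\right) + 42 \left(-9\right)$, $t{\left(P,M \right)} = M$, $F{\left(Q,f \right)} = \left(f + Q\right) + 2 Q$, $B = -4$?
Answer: $31079$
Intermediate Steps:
$F{\left(Q,f \right)} = f + 3 Q$ ($F{\left(Q,f \right)} = \left(Q + f\right) + 2 Q = f + 3 Q$)
$D = -378$ ($D = 0 - 378 = -378$)
$\left(t{\left(F{\left(B,9 \right)},41 \right)} + D\right) + 238 \cdot 132 = \left(41 - 378\right) + 238 \cdot 132 = -337 + 31416 = 31079$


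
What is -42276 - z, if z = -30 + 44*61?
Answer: -44930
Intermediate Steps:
z = 2654 (z = -30 + 2684 = 2654)
-42276 - z = -42276 - 1*2654 = -42276 - 2654 = -44930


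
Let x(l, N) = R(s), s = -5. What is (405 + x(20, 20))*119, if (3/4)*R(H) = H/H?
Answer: 145061/3 ≈ 48354.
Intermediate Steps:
R(H) = 4/3 (R(H) = 4*(H/H)/3 = (4/3)*1 = 4/3)
x(l, N) = 4/3
(405 + x(20, 20))*119 = (405 + 4/3)*119 = (1219/3)*119 = 145061/3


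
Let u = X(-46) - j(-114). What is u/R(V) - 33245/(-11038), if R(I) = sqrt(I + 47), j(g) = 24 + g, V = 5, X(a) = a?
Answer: 33245/11038 + 22*sqrt(13)/13 ≈ 9.1136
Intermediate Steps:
u = 44 (u = -46 - (24 - 114) = -46 - 1*(-90) = -46 + 90 = 44)
R(I) = sqrt(47 + I)
u/R(V) - 33245/(-11038) = 44/(sqrt(47 + 5)) - 33245/(-11038) = 44/(sqrt(52)) - 33245*(-1/11038) = 44/((2*sqrt(13))) + 33245/11038 = 44*(sqrt(13)/26) + 33245/11038 = 22*sqrt(13)/13 + 33245/11038 = 33245/11038 + 22*sqrt(13)/13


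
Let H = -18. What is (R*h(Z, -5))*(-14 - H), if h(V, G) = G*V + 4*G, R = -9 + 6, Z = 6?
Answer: 600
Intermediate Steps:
R = -3
h(V, G) = 4*G + G*V
(R*h(Z, -5))*(-14 - H) = (-(-15)*(4 + 6))*(-14 - 1*(-18)) = (-(-15)*10)*(-14 + 18) = -3*(-50)*4 = 150*4 = 600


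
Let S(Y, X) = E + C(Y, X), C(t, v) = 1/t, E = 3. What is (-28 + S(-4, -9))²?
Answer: 10201/16 ≈ 637.56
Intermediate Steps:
S(Y, X) = 3 + 1/Y
(-28 + S(-4, -9))² = (-28 + (3 + 1/(-4)))² = (-28 + (3 - ¼))² = (-28 + 11/4)² = (-101/4)² = 10201/16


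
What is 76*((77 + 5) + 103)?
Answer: 14060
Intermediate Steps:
76*((77 + 5) + 103) = 76*(82 + 103) = 76*185 = 14060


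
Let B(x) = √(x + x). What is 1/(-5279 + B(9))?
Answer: -5279/27867823 - 3*√2/27867823 ≈ -0.00018958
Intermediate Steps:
B(x) = √2*√x (B(x) = √(2*x) = √2*√x)
1/(-5279 + B(9)) = 1/(-5279 + √2*√9) = 1/(-5279 + √2*3) = 1/(-5279 + 3*√2)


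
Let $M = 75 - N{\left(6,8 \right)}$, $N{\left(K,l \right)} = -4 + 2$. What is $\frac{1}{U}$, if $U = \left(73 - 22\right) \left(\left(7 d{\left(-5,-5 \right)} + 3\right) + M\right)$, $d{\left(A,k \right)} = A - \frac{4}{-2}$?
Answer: $\frac{1}{3009} \approx 0.00033234$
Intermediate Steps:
$N{\left(K,l \right)} = -2$
$d{\left(A,k \right)} = 2 + A$ ($d{\left(A,k \right)} = A - -2 = A + 2 = 2 + A$)
$M = 77$ ($M = 75 - -2 = 75 + 2 = 77$)
$U = 3009$ ($U = \left(73 - 22\right) \left(\left(7 \left(2 - 5\right) + 3\right) + 77\right) = 51 \left(\left(7 \left(-3\right) + 3\right) + 77\right) = 51 \left(\left(-21 + 3\right) + 77\right) = 51 \left(-18 + 77\right) = 51 \cdot 59 = 3009$)
$\frac{1}{U} = \frac{1}{3009}$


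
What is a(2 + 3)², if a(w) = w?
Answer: 25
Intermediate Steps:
a(2 + 3)² = (2 + 3)² = 5² = 25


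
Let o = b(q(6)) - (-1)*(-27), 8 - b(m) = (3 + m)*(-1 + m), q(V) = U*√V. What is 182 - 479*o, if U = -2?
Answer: 19342 - 1916*√6 ≈ 14649.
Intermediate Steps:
q(V) = -2*√V
b(m) = 8 - (-1 + m)*(3 + m) (b(m) = 8 - (3 + m)*(-1 + m) = 8 - (-1 + m)*(3 + m))
o = -40 + 4*√6 (o = (11 - (-2*√6)² - (-4)*√6) - (-1)*(-27) = (11 - 1*24 + 4*√6) - 1*27 = (11 - 24 + 4*√6) - 27 = (-13 + 4*√6) - 27 = -40 + 4*√6 ≈ -30.202)
182 - 479*o = 182 - 479*(-40 + 4*√6) = 182 + (19160 - 1916*√6) = 19342 - 1916*√6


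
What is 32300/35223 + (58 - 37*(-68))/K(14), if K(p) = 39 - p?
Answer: 91471502/880575 ≈ 103.88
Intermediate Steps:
32300/35223 + (58 - 37*(-68))/K(14) = 32300/35223 + (58 - 37*(-68))/(39 - 1*14) = 32300*(1/35223) + (58 + 2516)/(39 - 14) = 32300/35223 + 2574/25 = 91471502/880575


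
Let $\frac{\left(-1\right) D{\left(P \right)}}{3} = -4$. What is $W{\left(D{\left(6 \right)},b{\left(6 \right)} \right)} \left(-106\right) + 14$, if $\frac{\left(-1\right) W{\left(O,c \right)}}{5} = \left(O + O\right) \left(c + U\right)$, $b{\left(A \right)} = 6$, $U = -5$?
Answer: $12734$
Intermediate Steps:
$D{\left(P \right)} = 12$ ($D{\left(P \right)} = \left(-3\right) \left(-4\right) = 12$)
$W{\left(O,c \right)} = - 10 O \left(-5 + c\right)$ ($W{\left(O,c \right)} = - 5 \left(O + O\right) \left(c - 5\right) = - 5 \cdot 2 O \left(-5 + c\right) = - 10 O \left(-5 + c\right)$)
$W{\left(D{\left(6 \right)},b{\left(6 \right)} \right)} \left(-106\right) + 14 = 10 \cdot 12 \left(5 - 6\right) \left(-106\right) + 14 = 10 \cdot 12 \left(-1\right) \left(-106\right) + 14 = \left(-120\right) \left(-106\right) + 14 = 12720 + 14 = 12734$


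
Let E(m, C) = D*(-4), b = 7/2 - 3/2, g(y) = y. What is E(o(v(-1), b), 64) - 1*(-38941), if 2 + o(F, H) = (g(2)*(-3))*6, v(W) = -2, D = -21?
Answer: 39025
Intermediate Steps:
b = 2 (b = 7*(½) - 3*½ = 7/2 - 3/2 = 2)
o(F, H) = -38 (o(F, H) = -2 + (2*(-3))*6 = -2 - 6*6 = -2 - 36 = -38)
E(m, C) = 84 (E(m, C) = -21*(-4) = 84)
E(o(v(-1), b), 64) - 1*(-38941) = 84 - 1*(-38941) = 84 + 38941 = 39025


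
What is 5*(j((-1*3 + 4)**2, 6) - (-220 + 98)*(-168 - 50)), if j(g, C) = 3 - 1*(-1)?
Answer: -132960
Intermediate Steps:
j(g, C) = 4 (j(g, C) = 3 + 1 = 4)
5*(j((-1*3 + 4)**2, 6) - (-220 + 98)*(-168 - 50)) = 5*(4 - (-220 + 98)*(-168 - 50)) = 5*(4 - (-122)*(-218)) = 5*(4 - 1*26596) = 5*(4 - 26596) = 5*(-26592) = -132960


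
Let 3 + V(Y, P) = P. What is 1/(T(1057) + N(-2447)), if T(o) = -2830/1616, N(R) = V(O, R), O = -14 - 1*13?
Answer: -808/1981015 ≈ -0.00040787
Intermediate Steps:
O = -27 (O = -14 - 13 = -27)
V(Y, P) = -3 + P
N(R) = -3 + R
T(o) = -1415/808 (T(o) = -2830*1/1616 = -1415/808)
1/(T(1057) + N(-2447)) = 1/(-1415/808 + (-3 - 2447)) = 1/(-1415/808 - 2450) = 1/(-1981015/808) = -808/1981015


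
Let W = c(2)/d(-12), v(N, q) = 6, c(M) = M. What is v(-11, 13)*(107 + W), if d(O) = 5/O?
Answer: 3066/5 ≈ 613.20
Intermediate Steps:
W = -24/5 (W = 2/((5/(-12))) = 2/((5*(-1/12))) = 2/(-5/12) = 2*(-12/5) = -24/5 ≈ -4.8000)
v(-11, 13)*(107 + W) = 6*(107 - 24/5) = 6*(511/5) = 3066/5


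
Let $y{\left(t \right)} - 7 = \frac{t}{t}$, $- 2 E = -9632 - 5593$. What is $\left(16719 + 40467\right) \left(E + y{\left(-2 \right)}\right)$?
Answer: $435785913$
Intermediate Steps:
$E = \frac{15225}{2}$ ($E = - \frac{-9632 - 5593}{2} = \left(- \frac{1}{2}\right) \left(-15225\right) = \frac{15225}{2} \approx 7612.5$)
$y{\left(t \right)} = 8$ ($y{\left(t \right)} = 7 + \frac{t}{t} = 7 + 1 = 8$)
$\left(16719 + 40467\right) \left(E + y{\left(-2 \right)}\right) = \left(16719 + 40467\right) \left(\frac{15225}{2} + 8\right) = 57186 \cdot \frac{15241}{2} = 435785913$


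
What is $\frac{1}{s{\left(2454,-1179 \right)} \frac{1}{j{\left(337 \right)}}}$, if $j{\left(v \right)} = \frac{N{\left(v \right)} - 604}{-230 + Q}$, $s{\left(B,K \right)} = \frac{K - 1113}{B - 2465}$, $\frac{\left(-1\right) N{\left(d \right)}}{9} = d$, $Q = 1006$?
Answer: $- \frac{40007}{1778592} \approx -0.022494$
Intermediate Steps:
$N{\left(d \right)} = - 9 d$
$s{\left(B,K \right)} = \frac{-1113 + K}{-2465 + B}$
$j{\left(v \right)} = - \frac{151}{194} - \frac{9 v}{776}$ ($j{\left(v \right)} = \frac{- 9 v - 604}{-230 + 1006} = \frac{-604 - 9 v}{776} = \left(-604 - 9 v\right) \frac{1}{776} = - \frac{151}{194} - \frac{9 v}{776}$)
$\frac{1}{s{\left(2454,-1179 \right)} \frac{1}{j{\left(337 \right)}}} = \frac{1}{\frac{-1113 - 1179}{-2465 + 2454} \frac{1}{- \frac{151}{194} - \frac{3033}{776}}} = \frac{1}{\frac{1}{-11} \left(-2292\right) \frac{1}{- \frac{151}{194} - \frac{3033}{776}}} = \frac{1}{\left(- \frac{1}{11}\right) \left(-2292\right) \frac{1}{- \frac{3637}{776}}} = \frac{1}{\frac{2292}{11} \left(- \frac{776}{3637}\right)} = \frac{1}{- \frac{1778592}{40007}} = - \frac{40007}{1778592}$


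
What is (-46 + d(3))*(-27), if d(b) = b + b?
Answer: 1080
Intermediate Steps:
d(b) = 2*b
(-46 + d(3))*(-27) = (-46 + 2*3)*(-27) = (-46 + 6)*(-27) = -40*(-27) = 1080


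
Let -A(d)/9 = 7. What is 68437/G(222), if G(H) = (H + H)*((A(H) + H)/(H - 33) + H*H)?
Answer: 1437177/459531860 ≈ 0.0031275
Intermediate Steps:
A(d) = -63 (A(d) = -9*7 = -63)
G(H) = 2*H*(H² + (-63 + H)/(-33 + H)) (G(H) = (H + H)*((-63 + H)/(H - 33) + H*H) = (2*H)*((-63 + H)/(-33 + H) + H²) = (2*H)*(H² + (-63 + H)/(-33 + H)) = 2*H*(H² + (-63 + H)/(-33 + H)))
68437/G(222) = 68437/((2*222*(-63 + 222 + 222³ - 33*222²)/(-33 + 222))) = 68437/((2*222*(-63 + 222 + 10941048 - 33*49284)/189)) = 68437/((2*222*(1/189)*(-63 + 222 + 10941048 - 1626372))) = 68437/((2*222*(1/189)*9314835)) = 68437/(459531860/21) = 68437*(21/459531860) = 1437177/459531860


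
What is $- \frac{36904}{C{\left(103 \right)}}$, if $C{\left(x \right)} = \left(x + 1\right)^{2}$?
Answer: $- \frac{4613}{1352} \approx -3.412$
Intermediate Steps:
$C{\left(x \right)} = \left(1 + x\right)^{2}$
$- \frac{36904}{C{\left(103 \right)}} = - \frac{36904}{\left(1 + 103\right)^{2}} = - \frac{36904}{104^{2}} = - \frac{36904}{10816} = \left(-36904\right) \frac{1}{10816} = - \frac{4613}{1352}$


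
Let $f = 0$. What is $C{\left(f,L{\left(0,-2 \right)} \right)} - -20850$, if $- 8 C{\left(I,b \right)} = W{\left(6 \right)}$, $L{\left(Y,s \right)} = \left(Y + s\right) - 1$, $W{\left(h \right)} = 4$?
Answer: $\frac{41699}{2} \approx 20850.0$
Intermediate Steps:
$L{\left(Y,s \right)} = -1 + Y + s$
$C{\left(I,b \right)} = - \frac{1}{2}$ ($C{\left(I,b \right)} = \left(- \frac{1}{8}\right) 4 = - \frac{1}{2}$)
$C{\left(f,L{\left(0,-2 \right)} \right)} - -20850 = - \frac{1}{2} - -20850 = - \frac{1}{2} + 20850 = \frac{41699}{2}$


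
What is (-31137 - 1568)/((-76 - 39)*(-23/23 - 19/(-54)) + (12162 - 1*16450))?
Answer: 1766070/227527 ≈ 7.7620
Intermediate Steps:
(-31137 - 1568)/((-76 - 39)*(-23/23 - 19/(-54)) + (12162 - 1*16450)) = -32705/(-115*(-23*1/23 - 19*(-1/54)) + (12162 - 16450)) = -32705/(-115*(-1 + 19/54) - 4288) = -32705/(-115*(-35/54) - 4288) = -32705/(4025/54 - 4288) = -32705/(-227527/54) = -32705*(-54/227527) = 1766070/227527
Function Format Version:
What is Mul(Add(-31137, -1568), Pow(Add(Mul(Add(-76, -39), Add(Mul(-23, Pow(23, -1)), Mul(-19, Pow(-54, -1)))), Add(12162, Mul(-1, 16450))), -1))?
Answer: Rational(1766070, 227527) ≈ 7.7620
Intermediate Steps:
Mul(Add(-31137, -1568), Pow(Add(Mul(Add(-76, -39), Add(Mul(-23, Pow(23, -1)), Mul(-19, Pow(-54, -1)))), Add(12162, Mul(-1, 16450))), -1)) = Mul(-32705, Pow(Add(Mul(-115, Add(Mul(-23, Rational(1, 23)), Mul(-19, Rational(-1, 54)))), Add(12162, -16450)), -1)) = Mul(-32705, Pow(Add(Mul(-115, Add(-1, Rational(19, 54))), -4288), -1)) = Mul(-32705, Pow(Add(Mul(-115, Rational(-35, 54)), -4288), -1)) = Mul(-32705, Pow(Add(Rational(4025, 54), -4288), -1)) = Mul(-32705, Pow(Rational(-227527, 54), -1)) = Mul(-32705, Rational(-54, 227527)) = Rational(1766070, 227527)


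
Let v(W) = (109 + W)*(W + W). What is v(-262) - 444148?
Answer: -363976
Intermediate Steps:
v(W) = 2*W*(109 + W) (v(W) = (109 + W)*(2*W) = 2*W*(109 + W))
v(-262) - 444148 = 2*(-262)*(109 - 262) - 444148 = 2*(-262)*(-153) - 444148 = 80172 - 444148 = -363976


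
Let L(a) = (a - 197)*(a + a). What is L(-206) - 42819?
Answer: 123217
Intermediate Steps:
L(a) = 2*a*(-197 + a) (L(a) = (-197 + a)*(2*a) = 2*a*(-197 + a))
L(-206) - 42819 = 2*(-206)*(-197 - 206) - 42819 = 2*(-206)*(-403) - 42819 = 166036 - 42819 = 123217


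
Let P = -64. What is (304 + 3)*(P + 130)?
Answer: 20262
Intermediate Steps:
(304 + 3)*(P + 130) = (304 + 3)*(-64 + 130) = 307*66 = 20262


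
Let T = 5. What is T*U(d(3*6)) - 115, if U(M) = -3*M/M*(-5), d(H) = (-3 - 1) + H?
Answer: -40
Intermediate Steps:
d(H) = -4 + H
U(M) = 15 (U(M) = -3*1*(-5) = -3*(-5) = 15)
T*U(d(3*6)) - 115 = 5*15 - 115 = 75 - 115 = -40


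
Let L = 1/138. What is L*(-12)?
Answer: -2/23 ≈ -0.086957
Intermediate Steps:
L = 1/138 ≈ 0.0072464
L*(-12) = (1/138)*(-12) = -2/23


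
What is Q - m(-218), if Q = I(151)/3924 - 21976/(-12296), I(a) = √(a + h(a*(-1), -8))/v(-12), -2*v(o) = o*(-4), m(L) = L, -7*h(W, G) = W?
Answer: 337813/1537 - √2114/329616 ≈ 219.79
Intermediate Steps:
h(W, G) = -W/7
v(o) = 2*o (v(o) = -o*(-4)/2 = -(-2)*o = 2*o)
I(a) = -√14*√a/84 (I(a) = √(a - a*(-1)/7)/((2*(-12))) = √(a - (-1)*a/7)/(-24) = √(a + a/7)*(-1/24) = √(8*a/7)*(-1/24) = (2*√14*√a/7)*(-1/24) = -√14*√a/84)
Q = 2747/1537 - √2114/329616 (Q = -√14*√151/84/3924 - 21976/(-12296) = -√2114/84*(1/3924) - 21976*(-1/12296) = -√2114/329616 + 2747/1537 = 2747/1537 - √2114/329616 ≈ 1.7871)
Q - m(-218) = (2747/1537 - √2114/329616) - 1*(-218) = (2747/1537 - √2114/329616) + 218 = 337813/1537 - √2114/329616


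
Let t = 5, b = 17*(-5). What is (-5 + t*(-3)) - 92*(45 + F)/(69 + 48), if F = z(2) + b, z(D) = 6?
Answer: 788/117 ≈ 6.7350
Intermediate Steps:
b = -85
F = -79 (F = 6 - 85 = -79)
(-5 + t*(-3)) - 92*(45 + F)/(69 + 48) = (-5 + 5*(-3)) - 92*(45 - 79)/(69 + 48) = (-5 - 15) - (-3128)/117 = -20 - (-3128)/117 = -20 - 92*(-34/117) = -20 + 3128/117 = 788/117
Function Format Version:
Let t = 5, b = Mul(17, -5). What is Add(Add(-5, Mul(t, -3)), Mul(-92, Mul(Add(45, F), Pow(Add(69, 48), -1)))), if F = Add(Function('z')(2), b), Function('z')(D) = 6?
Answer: Rational(788, 117) ≈ 6.7350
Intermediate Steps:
b = -85
F = -79 (F = Add(6, -85) = -79)
Add(Add(-5, Mul(t, -3)), Mul(-92, Mul(Add(45, F), Pow(Add(69, 48), -1)))) = Add(Add(-5, Mul(5, -3)), Mul(-92, Mul(Add(45, -79), Pow(Add(69, 48), -1)))) = Add(Add(-5, -15), Mul(-92, Mul(-34, Pow(117, -1)))) = Add(-20, Mul(-92, Mul(-34, Rational(1, 117)))) = Add(-20, Mul(-92, Rational(-34, 117))) = Add(-20, Rational(3128, 117)) = Rational(788, 117)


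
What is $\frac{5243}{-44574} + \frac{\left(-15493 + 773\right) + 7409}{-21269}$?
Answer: $\frac{214367147}{948044406} \approx 0.22611$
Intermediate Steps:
$\frac{5243}{-44574} + \frac{\left(-15493 + 773\right) + 7409}{-21269} = 5243 \left(- \frac{1}{44574}\right) + \left(-14720 + 7409\right) \left(- \frac{1}{21269}\right) = - \frac{5243}{44574} - - \frac{7311}{21269} = - \frac{5243}{44574} + \frac{7311}{21269} = \frac{214367147}{948044406}$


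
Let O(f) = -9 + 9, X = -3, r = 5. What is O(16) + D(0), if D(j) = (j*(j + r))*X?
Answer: 0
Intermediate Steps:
D(j) = -3*j*(5 + j) (D(j) = (j*(j + 5))*(-3) = (j*(5 + j))*(-3) = -3*j*(5 + j))
O(f) = 0
O(16) + D(0) = 0 - 3*0*(5 + 0) = 0 - 3*0*5 = 0 + 0 = 0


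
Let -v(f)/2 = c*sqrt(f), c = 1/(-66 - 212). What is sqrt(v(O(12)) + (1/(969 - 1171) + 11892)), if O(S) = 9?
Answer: sqrt(9375357719354)/28078 ≈ 109.05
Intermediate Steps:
c = -1/278 (c = 1/(-278) = -1/278 ≈ -0.0035971)
v(f) = sqrt(f)/139 (v(f) = -(-1)*sqrt(f)/139 = sqrt(f)/139)
sqrt(v(O(12)) + (1/(969 - 1171) + 11892)) = sqrt(sqrt(9)/139 + (1/(969 - 1171) + 11892)) = sqrt((1/139)*3 + (1/(-202) + 11892)) = sqrt(3/139 + (-1/202 + 11892)) = sqrt(3/139 + 2402183/202) = sqrt(333904043/28078) = sqrt(9375357719354)/28078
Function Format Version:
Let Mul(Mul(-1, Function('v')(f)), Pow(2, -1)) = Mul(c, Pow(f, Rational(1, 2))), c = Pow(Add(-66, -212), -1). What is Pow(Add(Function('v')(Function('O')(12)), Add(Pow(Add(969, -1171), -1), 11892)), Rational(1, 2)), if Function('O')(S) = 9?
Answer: Mul(Rational(1, 28078), Pow(9375357719354, Rational(1, 2))) ≈ 109.05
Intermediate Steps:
c = Rational(-1, 278) (c = Pow(-278, -1) = Rational(-1, 278) ≈ -0.0035971)
Function('v')(f) = Mul(Rational(1, 139), Pow(f, Rational(1, 2))) (Function('v')(f) = Mul(-2, Mul(Rational(-1, 278), Pow(f, Rational(1, 2)))) = Mul(Rational(1, 139), Pow(f, Rational(1, 2))))
Pow(Add(Function('v')(Function('O')(12)), Add(Pow(Add(969, -1171), -1), 11892)), Rational(1, 2)) = Pow(Add(Mul(Rational(1, 139), Pow(9, Rational(1, 2))), Add(Pow(Add(969, -1171), -1), 11892)), Rational(1, 2)) = Pow(Add(Mul(Rational(1, 139), 3), Add(Pow(-202, -1), 11892)), Rational(1, 2)) = Pow(Add(Rational(3, 139), Add(Rational(-1, 202), 11892)), Rational(1, 2)) = Pow(Add(Rational(3, 139), Rational(2402183, 202)), Rational(1, 2)) = Pow(Rational(333904043, 28078), Rational(1, 2)) = Mul(Rational(1, 28078), Pow(9375357719354, Rational(1, 2)))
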